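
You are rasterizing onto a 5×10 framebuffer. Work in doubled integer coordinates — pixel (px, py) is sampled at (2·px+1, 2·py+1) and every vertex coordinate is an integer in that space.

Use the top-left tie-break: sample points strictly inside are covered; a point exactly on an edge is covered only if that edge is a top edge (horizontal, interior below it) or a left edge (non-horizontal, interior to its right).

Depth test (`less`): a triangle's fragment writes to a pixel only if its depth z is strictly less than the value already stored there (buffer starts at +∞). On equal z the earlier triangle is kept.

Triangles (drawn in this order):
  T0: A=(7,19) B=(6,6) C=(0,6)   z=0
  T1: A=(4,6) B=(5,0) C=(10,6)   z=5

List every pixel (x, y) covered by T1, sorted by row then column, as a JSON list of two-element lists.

T0:
  2·area = 78  (B↔C swapped to make it positive)
  edge (7, 19)→(0, 6): d=(-7,-13) top-left  bias=+0
  edge (0, 6)→(6, 6): d=(6,0) top-left  bias=+0
  edge (6, 6)→(7, 19): d=(1,13) right/bottom  bias=-1
    (0,3)@(1, 7): e=[6,6,66] → #
    (1,3)@(3, 7): e=[32,6,40] → #
    (2,3)@(5, 7): e=[58,6,14] → #
    (3,3)@(7, 7): e=[84,6,-12] → ·
    (0,4)@(1, 9): e=[-8,18,68] → ·
    (1,4)@(3, 9): e=[18,18,42] → #
    (3,4)@(7, 9): e=[70,18,-10] → ·
    (1,5)@(3, 11): e=[4,30,44] → #
    (3,5)@(7, 11): e=[56,30,-8] → ·
    (1,6)@(3, 13): e=[-10,42,46] → ·
    (2,6)@(5, 13): e=[16,42,20] → #
    (3,6)@(7, 13): e=[42,42,-6] → ·
    (3,9)@(7, 19): e=[0,78,0] → ·  [on edge]
  covered (9 px):
    · · · · ·
    · · · · ·
    · · · · ·
    # # # · ·
    · # # · ·
    · # # · ·
    · · # · ·
    · · # · ·
    · · · · ·
    · · · · ·
T1:
  2·area = 36
  edge (4, 6)→(5, 0): d=(1,-6) top-left  bias=+0
  edge (5, 0)→(10, 6): d=(5,6) right/bottom  bias=-1
  edge (10, 6)→(4, 6): d=(-6,0) right/bottom  bias=-1
    (2,0)@(5, 1): e=[1,5,30] → #
    (3,0)@(7, 1): e=[13,-7,30] → ·
    (2,1)@(5, 3): e=[3,15,18] → #
    (3,1)@(7, 3): e=[15,3,18] → #
    (4,1)@(9, 3): e=[27,-9,18] → ·
    (2,2)@(5, 5): e=[5,25,6] → #
    (4,2)@(9, 5): e=[29,1,6] → #
    (2,3)@(5, 7): e=[7,35,-6] → ·
    (3,3)@(7, 7): e=[19,23,-6] → ·
    (4,3)@(9, 7): e=[31,11,-6] → ·
  covered (6 px):
    · · # · ·
    · · # # ·
    · · # # #
    · · · · ·
    · · · · ·
    · · · · ·
    · · · · ·
    · · · · ·
    · · · · ·
    · · · · ·

Answer: [[2,0],[2,1],[3,1],[2,2],[3,2],[4,2]]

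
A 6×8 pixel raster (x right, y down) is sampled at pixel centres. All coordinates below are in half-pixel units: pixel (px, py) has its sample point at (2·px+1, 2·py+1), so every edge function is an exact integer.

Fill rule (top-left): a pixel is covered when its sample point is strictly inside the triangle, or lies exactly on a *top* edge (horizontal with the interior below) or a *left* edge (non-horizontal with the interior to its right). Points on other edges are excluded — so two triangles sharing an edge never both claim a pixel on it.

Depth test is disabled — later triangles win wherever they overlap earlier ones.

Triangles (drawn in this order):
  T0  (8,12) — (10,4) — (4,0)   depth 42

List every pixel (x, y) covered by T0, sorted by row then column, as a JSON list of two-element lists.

T0:
  2·area = 56  (B↔C swapped to make it positive)
  edge (8, 12)→(4, 0): d=(-4,-12) top-left  bias=+0
  edge (4, 0)→(10, 4): d=(6,4) right/bottom  bias=-1
  edge (10, 4)→(8, 12): d=(-2,8) right/bottom  bias=-1
    (2,0)@(5, 1): e=[8,2,46] → X
    (3,0)@(7, 1): e=[32,-6,30] → .
    (2,1)@(5, 3): e=[0,14,42] → X  [on edge]
    (3,1)@(7, 3): e=[24,6,26] → X
    (4,1)@(9, 3): e=[48,-2,10] → .
    (2,2)@(5, 5): e=[-8,26,38] → .
    (3,2)@(7, 5): e=[16,18,22] → X
    (4,2)@(9, 5): e=[40,10,6] → X
    (5,2)@(11, 5): e=[64,2,-10] → .
    (3,3)@(7, 7): e=[8,30,18] → X
    (5,3)@(11, 7): e=[56,14,-14] → .
    (3,4)@(7, 9): e=[0,42,14] → X  [on edge]
    (4,7)@(9, 15): e=[0,70,-14] → .  [on edge]
  covered (8 px):
    . . X . . .
    . . X X . .
    . . . X X .
    . . . X X .
    . . . X . .
    . . . . . .
    . . . . . .
    . . . . . .

Final: [[2,0],[2,1],[3,1],[3,2],[4,2],[3,3],[4,3],[3,4]]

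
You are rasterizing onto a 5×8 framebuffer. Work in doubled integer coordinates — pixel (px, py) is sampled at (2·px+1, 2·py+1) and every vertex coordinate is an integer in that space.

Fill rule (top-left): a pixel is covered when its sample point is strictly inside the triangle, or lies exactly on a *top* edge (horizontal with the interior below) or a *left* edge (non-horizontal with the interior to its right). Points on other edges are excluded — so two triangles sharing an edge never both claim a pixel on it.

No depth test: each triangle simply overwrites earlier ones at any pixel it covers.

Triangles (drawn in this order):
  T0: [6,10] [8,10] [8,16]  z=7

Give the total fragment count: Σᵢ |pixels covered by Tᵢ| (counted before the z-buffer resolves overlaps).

T0:
  2·area = 12
  edge (6, 10)→(8, 10): d=(2,0) top-left  bias=+0
  edge (8, 10)→(8, 16): d=(0,6) right/bottom  bias=-1
  edge (8, 16)→(6, 10): d=(-2,-6) top-left  bias=+0
    (1,0)@(3, 1): e=[-18,30,0] → ·  [on edge]
    (2,3)@(5, 7): e=[-6,18,0] → ·  [on edge]
    (3,5)@(7, 11): e=[2,6,4] → █
    (4,5)@(9, 11): e=[2,-6,16] → ·
    (3,6)@(7, 13): e=[6,6,0] → █  [on edge]
    (4,6)@(9, 13): e=[6,-6,12] → ·
    (3,7)@(7, 15): e=[10,6,-4] → ·
  covered (2 px):
    · · · · ·
    · · · · ·
    · · · · ·
    · · · · ·
    · · · · ·
    · · · █ ·
    · · · █ ·
    · · · · ·

Result: 2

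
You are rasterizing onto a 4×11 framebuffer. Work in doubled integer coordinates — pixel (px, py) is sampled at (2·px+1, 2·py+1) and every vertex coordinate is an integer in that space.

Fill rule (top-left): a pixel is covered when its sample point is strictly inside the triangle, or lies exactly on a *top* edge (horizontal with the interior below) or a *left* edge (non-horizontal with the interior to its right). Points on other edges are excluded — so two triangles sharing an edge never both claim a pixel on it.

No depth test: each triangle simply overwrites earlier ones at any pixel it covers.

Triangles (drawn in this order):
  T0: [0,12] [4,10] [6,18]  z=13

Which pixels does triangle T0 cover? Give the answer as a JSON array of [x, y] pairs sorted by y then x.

T0:
  2·area = 36
  edge (0, 12)→(4, 10): d=(4,-2) top-left  bias=+0
  edge (4, 10)→(6, 18): d=(2,8) right/bottom  bias=-1
  edge (6, 18)→(0, 12): d=(-6,-6) top-left  bias=+0
    (1,5)@(3, 11): e=[2,10,24] → X
    (2,5)@(5, 11): e=[6,-6,36] → .
    (0,6)@(1, 13): e=[6,30,0] → X  [on edge]
    (2,6)@(5, 13): e=[14,-2,24] → .
    (0,7)@(1, 15): e=[14,34,-12] → .
    (1,7)@(3, 15): e=[18,18,0] → X  [on edge]
    (2,7)@(5, 15): e=[22,2,12] → X
    (3,7)@(7, 15): e=[26,-14,24] → .
    (1,8)@(3, 17): e=[26,22,-12] → .
    (2,8)@(5, 17): e=[30,6,0] → X  [on edge]
    (3,8)@(7, 17): e=[34,-10,12] → .
    (2,9)@(5, 19): e=[38,10,-12] → .
    (3,9)@(7, 19): e=[42,-6,0] → .  [on edge]
  covered (6 px):
    . . . .
    . . . .
    . . . .
    . . . .
    . . . .
    . X . .
    X X . .
    . X X .
    . . X .
    . . . .
    . . . .

Result: [[1,5],[0,6],[1,6],[1,7],[2,7],[2,8]]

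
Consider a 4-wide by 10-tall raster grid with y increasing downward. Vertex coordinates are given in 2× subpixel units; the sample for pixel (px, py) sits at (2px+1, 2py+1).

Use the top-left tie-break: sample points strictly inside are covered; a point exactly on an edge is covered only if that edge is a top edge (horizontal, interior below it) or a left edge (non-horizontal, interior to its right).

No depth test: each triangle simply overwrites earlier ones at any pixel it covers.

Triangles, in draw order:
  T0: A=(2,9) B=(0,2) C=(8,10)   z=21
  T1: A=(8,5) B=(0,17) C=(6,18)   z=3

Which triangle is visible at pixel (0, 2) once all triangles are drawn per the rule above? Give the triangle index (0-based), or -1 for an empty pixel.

T0:
  2·area = 40
  edge (2, 9)→(0, 2): d=(-2,-7) top-left  bias=+0
  edge (0, 2)→(8, 10): d=(8,8) right/bottom  bias=-1
  edge (8, 10)→(2, 9): d=(-6,-1) top-left  bias=+0
    (0,1)@(1, 3): e=[5,0,35] → .  [on edge]
    (0,2)@(1, 5): e=[1,16,23] → X
    (1,2)@(3, 5): e=[15,0,25] → .  [on edge]
    (0,3)@(1, 7): e=[-3,32,11] → .
    (1,3)@(3, 7): e=[11,16,13] → X
    (2,3)@(5, 7): e=[25,0,15] → .  [on edge]
    (1,4)@(3, 9): e=[7,32,1] → X
    (2,4)@(5, 9): e=[21,16,3] → X
    (3,4)@(7, 9): e=[35,0,5] → .  [on edge]
    (1,5)@(3, 11): e=[3,48,-11] → .
    (2,5)@(5, 11): e=[17,32,-9] → .
  covered (4 px):
    . . . .
    . . . .
    X . . .
    . X . .
    . X X .
    . . . .
    . . . .
    . . . .
    . . . .
    . . . .
T1:
  2·area = 80  (B↔C swapped to make it positive)
  edge (8, 5)→(6, 18): d=(-2,13) right/bottom  bias=-1
  edge (6, 18)→(0, 17): d=(-6,-1) top-left  bias=+0
  edge (0, 17)→(8, 5): d=(8,-12) top-left  bias=+0
    (3,3)@(7, 7): e=[9,67,4] → X
    (3,4)@(7, 9): e=[5,55,20] → X
    (2,5)@(5, 11): e=[27,41,12] → X
    (1,6)@(3, 13): e=[49,27,4] → X
    (3,6)@(7, 13): e=[-3,31,52] → .
    (1,7)@(3, 15): e=[45,15,20] → X
    (3,7)@(7, 15): e=[-7,19,68] → .
    (0,8)@(1, 17): e=[67,1,12] → X
    (3,8)@(7, 17): e=[-11,7,84] → .
    (0,9)@(1, 19): e=[63,-11,28] → .
    (1,9)@(3, 19): e=[37,-9,52] → .
    (2,9)@(5, 19): e=[11,-7,76] → .
  covered (11 px):
    . . . .
    . . . .
    . . . .
    . . . X
    . . . X
    . . X X
    . X X .
    . X X .
    X X X .
    . . . .

Z-buffer (winner per pixel, '.' = empty):
  . . . .
  . . . .
  0 . . .
  . 0 . 1
  . 0 0 1
  . . 1 1
  . 1 1 .
  . 1 1 .
  1 1 1 .
  . . . .

Final: 0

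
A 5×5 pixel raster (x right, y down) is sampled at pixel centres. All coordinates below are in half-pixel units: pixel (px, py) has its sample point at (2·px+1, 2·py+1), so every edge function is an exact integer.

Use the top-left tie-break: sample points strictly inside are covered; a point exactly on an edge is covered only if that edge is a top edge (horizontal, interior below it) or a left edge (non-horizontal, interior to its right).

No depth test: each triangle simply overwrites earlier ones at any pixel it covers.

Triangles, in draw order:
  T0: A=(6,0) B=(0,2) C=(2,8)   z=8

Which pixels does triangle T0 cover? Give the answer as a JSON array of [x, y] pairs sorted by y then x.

T0:
  2·area = 40  (B↔C swapped to make it positive)
  edge (6, 0)→(2, 8): d=(-4,8) right/bottom  bias=-1
  edge (2, 8)→(0, 2): d=(-2,-6) top-left  bias=+0
  edge (0, 2)→(6, 0): d=(6,-2) top-left  bias=+0
    (1,0)@(3, 1): e=[20,20,0] → X  [on edge]
    (2,0)@(5, 1): e=[4,32,4] → X
    (3,0)@(7, 1): e=[-12,44,8] → .
    (0,1)@(1, 3): e=[28,4,8] → X
    (2,1)@(5, 3): e=[-4,28,16] → .
    (0,2)@(1, 5): e=[20,0,20] → X  [on edge]
    (2,2)@(5, 5): e=[-12,24,28] → .
    (0,3)@(1, 7): e=[12,-4,32] → .
    (1,3)@(3, 7): e=[-4,8,36] → .
  covered (6 px):
    . X X . .
    X X . . .
    X X . . .
    . . . . .
    . . . . .

Answer: [[1,0],[2,0],[0,1],[1,1],[0,2],[1,2]]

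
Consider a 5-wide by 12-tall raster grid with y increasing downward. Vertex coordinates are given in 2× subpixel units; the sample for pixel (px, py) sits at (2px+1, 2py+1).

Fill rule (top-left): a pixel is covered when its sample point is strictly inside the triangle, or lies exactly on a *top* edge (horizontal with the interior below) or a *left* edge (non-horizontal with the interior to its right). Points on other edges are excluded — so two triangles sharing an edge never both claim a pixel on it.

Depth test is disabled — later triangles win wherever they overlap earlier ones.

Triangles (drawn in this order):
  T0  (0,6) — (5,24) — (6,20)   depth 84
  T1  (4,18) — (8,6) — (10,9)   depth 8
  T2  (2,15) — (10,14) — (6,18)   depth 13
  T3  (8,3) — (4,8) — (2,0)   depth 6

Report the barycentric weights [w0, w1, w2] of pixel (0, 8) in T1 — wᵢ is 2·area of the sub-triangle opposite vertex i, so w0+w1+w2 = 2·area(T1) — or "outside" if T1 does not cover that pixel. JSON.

T0:
  2·area = 38  (B↔C swapped to make it positive)
  edge (0, 6)→(6, 20): d=(6,14) right/bottom  bias=-1
  edge (6, 20)→(5, 24): d=(-1,4) right/bottom  bias=-1
  edge (5, 24)→(0, 6): d=(-5,-18) top-left  bias=+0
    (0,4)@(1, 9): e=[4,31,3] → #
    (1,4)@(3, 9): e=[-24,23,39] → ·
    (0,5)@(1, 11): e=[16,29,-7] → ·
    (1,6)@(3, 13): e=[0,19,19] → ·  [on edge]
    (1,7)@(3, 15): e=[12,17,9] → #
    (2,7)@(5, 15): e=[-16,9,45] → ·
    (1,8)@(3, 17): e=[24,15,-1] → ·
    (2,9)@(5, 19): e=[8,5,25] → #
    (3,9)@(7, 19): e=[-20,-3,61] → ·
    (2,10)@(5, 21): e=[20,3,15] → #
    (3,10)@(7, 21): e=[-8,-5,51] → ·
    (2,11)@(5, 23): e=[32,1,5] → #
  covered (5 px):
    · · · · ·
    · · · · ·
    · · · · ·
    · · · · ·
    # · · · ·
    · · · · ·
    · · · · ·
    · # · · ·
    · · · · ·
    · · # · ·
    · · # · ·
    · · # · ·
T1:
  2·area = 36
  edge (4, 18)→(8, 6): d=(4,-12) top-left  bias=+0
  edge (8, 6)→(10, 9): d=(2,3) right/bottom  bias=-1
  edge (10, 9)→(4, 18): d=(-6,9) right/bottom  bias=-1
    (4,1)@(9, 3): e=[0,-9,45] → ·  [on edge]
    (3,4)@(7, 9): e=[0,9,27] → #  [on edge]
    (4,4)@(9, 9): e=[24,3,9] → #
    (3,5)@(7, 11): e=[8,13,15] → #
    (4,5)@(9, 11): e=[32,7,-3] → ·
    (3,6)@(7, 13): e=[16,17,3] → #
    (4,6)@(9, 13): e=[40,11,-15] → ·
    (2,7)@(5, 15): e=[0,27,9] → #  [on edge]
    (3,7)@(7, 15): e=[24,21,-9] → ·
    (2,8)@(5, 17): e=[8,31,-3] → ·
    (1,10)@(3, 21): e=[0,45,-9] → ·  [on edge]
  covered (5 px):
    · · · · ·
    · · · · ·
    · · · · ·
    · · · · ·
    · · · # #
    · · · # ·
    · · · # ·
    · · # · ·
    · · · · ·
    · · · · ·
    · · · · ·
    · · · · ·
T2:
  2·area = 28
  edge (2, 15)→(10, 14): d=(8,-1) top-left  bias=+0
  edge (10, 14)→(6, 18): d=(-4,4) right/bottom  bias=-1
  edge (6, 18)→(2, 15): d=(-4,-3) top-left  bias=+0
    (1,7)@(3, 15): e=[1,24,3] → #
    (2,7)@(5, 15): e=[3,16,9] → #
    (3,7)@(7, 15): e=[5,8,15] → #
    (4,7)@(9, 15): e=[7,0,21] → ·  [on edge]
    (1,8)@(3, 17): e=[17,16,-5] → ·
    (2,8)@(5, 17): e=[19,8,1] → #
    (3,8)@(7, 17): e=[21,0,7] → ·  [on edge]
    (2,9)@(5, 19): e=[35,0,-7] → ·  [on edge]
    (1,10)@(3, 21): e=[49,0,-21] → ·  [on edge]
    (0,11)@(1, 23): e=[63,0,-35] → ·  [on edge]
  covered (4 px):
    · · · · ·
    · · · · ·
    · · · · ·
    · · · · ·
    · · · · ·
    · · · · ·
    · · · · ·
    · # # # ·
    · · # · ·
    · · · · ·
    · · · · ·
    · · · · ·
T3:
  2·area = 42
  edge (8, 3)→(4, 8): d=(-4,5) right/bottom  bias=-1
  edge (4, 8)→(2, 0): d=(-2,-8) top-left  bias=+0
  edge (2, 0)→(8, 3): d=(6,3) right/bottom  bias=-1
    (1,0)@(3, 1): e=[33,6,3] → #
    (2,0)@(5, 1): e=[23,22,-3] → ·
    (1,1)@(3, 3): e=[25,2,15] → #
    (2,1)@(5, 3): e=[15,18,9] → #
    (3,1)@(7, 3): e=[5,34,3] → #
    (4,1)@(9, 3): e=[-5,50,-3] → ·
    (1,2)@(3, 5): e=[17,-2,27] → ·
    (2,2)@(5, 5): e=[7,14,21] → #
    (3,2)@(7, 5): e=[-3,30,15] → ·
    (2,3)@(5, 7): e=[-1,10,33] → ·
  covered (5 px):
    · # · · ·
    · # # # ·
    · · # · ·
    · · · · ·
    · · · · ·
    · · · · ·
    · · · · ·
    · · · · ·
    · · · · ·
    · · · · ·
    · · · · ·
    · · · · ·

Result: "outside"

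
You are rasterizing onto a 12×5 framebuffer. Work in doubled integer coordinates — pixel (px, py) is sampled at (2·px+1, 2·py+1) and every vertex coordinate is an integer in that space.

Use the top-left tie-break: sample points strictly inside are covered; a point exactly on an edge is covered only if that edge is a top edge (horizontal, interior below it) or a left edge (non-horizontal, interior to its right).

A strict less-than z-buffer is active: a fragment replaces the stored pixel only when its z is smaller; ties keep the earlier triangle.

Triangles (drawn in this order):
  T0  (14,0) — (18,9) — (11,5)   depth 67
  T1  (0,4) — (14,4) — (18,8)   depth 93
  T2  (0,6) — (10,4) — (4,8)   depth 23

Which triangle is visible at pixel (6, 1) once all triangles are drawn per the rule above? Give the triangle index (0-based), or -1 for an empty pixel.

T0:
  2·area = 47
  edge (14, 0)→(18, 9): d=(4,9) right/bottom  bias=-1
  edge (18, 9)→(11, 5): d=(-7,-4) top-left  bias=+0
  edge (11, 5)→(14, 0): d=(3,-5) top-left  bias=+0
    (6,1)@(13, 3): e=[21,22,4] → #
    (7,1)@(15, 3): e=[3,30,14] → #
    (8,1)@(17, 3): e=[-15,38,24] → ·
    (5,2)@(11, 5): e=[47,0,0] → #  [on edge]
    (8,2)@(17, 5): e=[-7,24,30] → ·
    (5,3)@(11, 7): e=[55,-14,6] → ·
    (6,3)@(13, 7): e=[37,-6,16] → ·
    (7,3)@(15, 7): e=[19,2,26] → #
    (8,3)@(17, 7): e=[1,10,36] → #
    (9,3)@(19, 7): e=[-17,18,46] → ·
    (7,4)@(15, 9): e=[27,-12,32] → ·
    (8,4)@(17, 9): e=[9,-4,42] → ·
  covered (7 px):
    · · · · · · · · · · · ·
    · · · · · · # # · · · ·
    · · · · · # # # · · · ·
    · · · · · · · # # · · ·
    · · · · · · · · · · · ·
T1:
  2·area = 56
  edge (0, 4)→(14, 4): d=(14,0) top-left  bias=+0
  edge (14, 4)→(18, 8): d=(4,4) right/bottom  bias=-1
  edge (18, 8)→(0, 4): d=(-18,-4) top-left  bias=+0
    (5,0)@(11, 1): e=[-42,0,98] → ·  [on edge]
    (6,1)@(13, 3): e=[-14,0,70] → ·  [on edge]
    (2,2)@(5, 5): e=[14,40,2] → #
    (3,2)@(7, 5): e=[14,32,10] → #
    (4,2)@(9, 5): e=[14,24,18] → #
    (5,2)@(11, 5): e=[14,16,26] → #
    (6,2)@(13, 5): e=[14,8,34] → #
    (7,2)@(15, 5): e=[14,0,42] → ·  [on edge]
    (2,3)@(5, 7): e=[42,48,-34] → ·
    (3,3)@(7, 7): e=[42,40,-26] → ·
    (4,3)@(9, 7): e=[42,32,-18] → ·
    (5,3)@(11, 7): e=[42,24,-10] → ·
    (8,3)@(17, 7): e=[42,0,14] → ·  [on edge]
    (9,4)@(19, 9): e=[70,0,-14] → ·  [on edge]
  covered (6 px):
    · · · · · · · · · · · ·
    · · · · · · · · · · · ·
    · · # # # # # · · · · ·
    · · · · · · · # · · · ·
    · · · · · · · · · · · ·
T2:
  2·area = 28
  edge (0, 6)→(10, 4): d=(10,-2) top-left  bias=+0
  edge (10, 4)→(4, 8): d=(-6,4) right/bottom  bias=-1
  edge (4, 8)→(0, 6): d=(-4,-2) top-left  bias=+0
    (7,1)@(15, 3): e=[0,-14,42] → ·  [on edge]
    (2,2)@(5, 5): e=[0,14,14] → #  [on edge]
    (3,2)@(7, 5): e=[4,6,18] → #
    (4,2)@(9, 5): e=[8,-2,22] → ·
    (1,3)@(3, 7): e=[16,10,2] → #
    (3,3)@(7, 7): e=[24,-6,10] → ·
    (1,4)@(3, 9): e=[36,-2,-6] → ·
    (2,4)@(5, 9): e=[40,-10,-2] → ·
  covered (4 px):
    · · · · · · · · · · · ·
    · · · · · · · · · · · ·
    · · # # · · · · · · · ·
    · # # · · · · · · · · ·
    · · · · · · · · · · · ·

Z-buffer (winner per pixel, '.' = empty):
  . . . . . . . . . . . .
  . . . . . . 0 0 . . . .
  . . 2 2 1 0 0 0 . . . .
  . 2 2 . . . . 0 0 . . .
  . . . . . . . . . . . .

Result: 0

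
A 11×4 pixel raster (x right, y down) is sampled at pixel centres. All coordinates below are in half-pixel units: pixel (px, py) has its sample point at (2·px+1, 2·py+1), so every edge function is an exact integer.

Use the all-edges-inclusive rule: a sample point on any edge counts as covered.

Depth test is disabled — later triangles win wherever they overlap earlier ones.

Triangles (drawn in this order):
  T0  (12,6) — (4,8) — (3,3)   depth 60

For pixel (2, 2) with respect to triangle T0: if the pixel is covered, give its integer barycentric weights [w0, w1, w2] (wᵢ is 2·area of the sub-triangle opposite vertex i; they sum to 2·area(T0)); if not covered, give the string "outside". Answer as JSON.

T0:
  2·area = 42
  edge (12, 6)→(4, 8): d=(-8,2) inclusive
  edge (4, 8)→(3, 3): d=(-1,-5) inclusive
  edge (3, 3)→(12, 6): d=(9,3) inclusive
    (1,1)@(3, 3): e=[42,0,0] → #  [on edge]
    (2,1)@(5, 3): e=[38,10,-6] → ·
    (1,2)@(3, 5): e=[26,-2,18] → ·
    (2,2)@(5, 5): e=[22,8,12] → #
    (3,2)@(7, 5): e=[18,18,6] → #
    (4,2)@(9, 5): e=[14,28,0] → #  [on edge]
    (5,2)@(11, 5): e=[10,38,-6] → ·
    (2,3)@(5, 7): e=[6,6,30] → #
    (4,3)@(9, 7): e=[-2,26,18] → ·
    (7,3)@(15, 7): e=[-14,56,0] → ·  [on edge]
  covered (6 px):
    · · · · · · · · · · ·
    · # · · · · · · · · ·
    · · # # # · · · · · ·
    · · # # · · · · · · ·

Final: [8,12,22]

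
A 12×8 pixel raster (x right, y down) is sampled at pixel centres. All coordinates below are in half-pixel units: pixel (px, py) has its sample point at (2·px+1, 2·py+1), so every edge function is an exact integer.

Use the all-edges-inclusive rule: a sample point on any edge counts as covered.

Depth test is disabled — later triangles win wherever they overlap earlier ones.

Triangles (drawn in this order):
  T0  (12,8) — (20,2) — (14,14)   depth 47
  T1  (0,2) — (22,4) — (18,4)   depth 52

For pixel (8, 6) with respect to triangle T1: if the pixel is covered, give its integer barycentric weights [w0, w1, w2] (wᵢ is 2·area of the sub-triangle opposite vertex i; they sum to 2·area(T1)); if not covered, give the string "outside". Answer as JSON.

T0:
  2·area = 60
  edge (12, 8)→(20, 2): d=(8,-6) inclusive
  edge (20, 2)→(14, 14): d=(-6,12) inclusive
  edge (14, 14)→(12, 8): d=(-2,-6) inclusive
    (9,1)@(19, 3): e=[2,6,52] → #
    (10,1)@(21, 3): e=[14,-18,64] → ·
    (5,2)@(11, 5): e=[-30,90,0] → ·  [on edge]
    (8,2)@(17, 5): e=[6,18,36] → #
    (9,2)@(19, 5): e=[18,-6,48] → ·
    (7,3)@(15, 7): e=[10,30,20] → #
    (9,3)@(19, 7): e=[34,-18,44] → ·
    (6,4)@(13, 9): e=[14,42,4] → #
    (8,4)@(17, 9): e=[38,-6,28] → ·
    (6,5)@(13, 11): e=[30,30,0] → #  [on edge]
    (8,5)@(17, 11): e=[54,-18,24] → ·
    (6,6)@(13, 13): e=[46,18,-4] → ·
  covered (8 px):
    · · · · · · · · · · · ·
    · · · · · · · · · # · ·
    · · · · · · · · # · · ·
    · · · · · · · # # · · ·
    · · · · · · # # · · · ·
    · · · · · · # # · · · ·
    · · · · · · · · · · · ·
    · · · · · · · · · · · ·
T1:
  2·area = 8
  edge (0, 2)→(22, 4): d=(22,2) inclusive
  edge (22, 4)→(18, 4): d=(-4,0) inclusive
  edge (18, 4)→(0, 2): d=(-18,-2) inclusive
    (4,1)@(9, 3): e=[4,4,0] → #  [on edge]
    (5,1)@(11, 3): e=[0,4,4] → #  [on edge]
    (6,1)@(13, 3): e=[-4,4,8] → ·
    (4,2)@(9, 5): e=[48,-4,-36] → ·
    (5,2)@(11, 5): e=[44,-4,-32] → ·
  covered (2 px):
    · · · · · · · · · · · ·
    · · · · # # · · · · · ·
    · · · · · · · · · · · ·
    · · · · · · · · · · · ·
    · · · · · · · · · · · ·
    · · · · · · · · · · · ·
    · · · · · · · · · · · ·
    · · · · · · · · · · · ·

Result: "outside"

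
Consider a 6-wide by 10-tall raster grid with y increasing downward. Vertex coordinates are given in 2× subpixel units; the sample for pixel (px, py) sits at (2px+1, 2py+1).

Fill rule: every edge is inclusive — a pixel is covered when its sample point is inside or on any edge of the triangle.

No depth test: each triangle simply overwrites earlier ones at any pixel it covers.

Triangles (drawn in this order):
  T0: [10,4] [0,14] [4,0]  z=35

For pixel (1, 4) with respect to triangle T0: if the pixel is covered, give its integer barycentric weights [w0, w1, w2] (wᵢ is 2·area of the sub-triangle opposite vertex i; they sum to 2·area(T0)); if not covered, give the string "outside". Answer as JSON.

T0:
  2·area = 100
  edge (10, 4)→(0, 14): d=(-10,10) inclusive
  edge (0, 14)→(4, 0): d=(4,-14) inclusive
  edge (4, 0)→(10, 4): d=(6,4) inclusive
    (2,0)@(5, 1): e=[80,18,2] → #
    (3,0)@(7, 1): e=[60,46,-6] → ·
    (2,1)@(5, 3): e=[60,26,14] → #
    (3,1)@(7, 3): e=[40,54,6] → #
    (4,1)@(9, 3): e=[20,82,-2] → ·
    (5,1)@(11, 3): e=[0,110,-10] → ·  [on edge]
    (1,2)@(3, 5): e=[60,6,34] → #
    (4,2)@(9, 5): e=[0,90,10] → #  [on edge]
    (5,2)@(11, 5): e=[-20,118,2] → ·
    (1,3)@(3, 7): e=[40,14,46] → #
    (3,3)@(7, 7): e=[0,70,30] → #  [on edge]
    (4,3)@(9, 7): e=[-20,98,22] → ·
    (2,4)@(5, 9): e=[0,50,50] → #  [on edge]
    (1,5)@(3, 11): e=[0,30,70] → #  [on edge]
    (0,6)@(1, 13): e=[0,10,90] → #  [on edge]
  covered (15 px):
    · · # · · ·
    · · # # · ·
    · # # # # ·
    · # # # · ·
    · # # · · ·
    # # · · · ·
    # · · · · ·
    · · · · · ·
    · · · · · ·
    · · · · · ·

Final: [22,58,20]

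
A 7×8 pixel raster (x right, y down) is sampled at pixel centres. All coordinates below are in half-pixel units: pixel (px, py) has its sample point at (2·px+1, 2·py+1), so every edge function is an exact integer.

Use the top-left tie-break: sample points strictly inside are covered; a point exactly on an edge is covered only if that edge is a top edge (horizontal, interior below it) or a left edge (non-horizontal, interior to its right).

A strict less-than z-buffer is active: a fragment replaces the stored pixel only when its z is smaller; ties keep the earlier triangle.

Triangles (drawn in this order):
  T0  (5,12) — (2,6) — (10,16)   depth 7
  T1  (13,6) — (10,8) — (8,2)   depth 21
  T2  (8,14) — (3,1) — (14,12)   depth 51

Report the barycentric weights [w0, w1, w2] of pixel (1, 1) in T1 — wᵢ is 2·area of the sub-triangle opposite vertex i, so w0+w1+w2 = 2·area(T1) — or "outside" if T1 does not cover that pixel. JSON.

T0:
  2·area = 18
  edge (5, 12)→(2, 6): d=(-3,-6) top-left  bias=+0
  edge (2, 6)→(10, 16): d=(8,10) right/bottom  bias=-1
  edge (10, 16)→(5, 12): d=(-5,-4) top-left  bias=+0
    (2,5)@(5, 11): e=[3,10,5] → #
    (3,5)@(7, 11): e=[15,-10,13] → ·
    (2,6)@(5, 13): e=[-3,26,-5] → ·
    (3,6)@(7, 13): e=[9,6,3] → #
    (4,6)@(9, 13): e=[21,-14,11] → ·
    (3,7)@(7, 15): e=[3,22,-7] → ·
    (4,7)@(9, 15): e=[15,2,1] → #
    (5,7)@(11, 15): e=[27,-18,9] → ·
  covered (3 px):
    · · · · · · ·
    · · · · · · ·
    · · · · · · ·
    · · · · · · ·
    · · · · · · ·
    · · # · · · ·
    · · · # · · ·
    · · · · # · ·
T1:
  2·area = 22
  edge (13, 6)→(10, 8): d=(-3,2) right/bottom  bias=-1
  edge (10, 8)→(8, 2): d=(-2,-6) top-left  bias=+0
  edge (8, 2)→(13, 6): d=(5,4) right/bottom  bias=-1
    (4,1)@(9, 3): e=[17,4,1] → #
    (5,1)@(11, 3): e=[13,16,-7] → ·
    (4,2)@(9, 5): e=[11,0,11] → #  [on edge]
    (5,2)@(11, 5): e=[7,12,3] → #
    (6,2)@(13, 5): e=[3,24,-5] → ·
    (4,3)@(9, 7): e=[5,-4,21] → ·
    (5,3)@(11, 7): e=[1,8,13] → #
    (6,3)@(13, 7): e=[-3,20,5] → ·
    (5,4)@(11, 9): e=[-5,4,23] → ·
    (5,5)@(11, 11): e=[-11,0,33] → ·  [on edge]
  covered (4 px):
    · · · · · · ·
    · · · · # · ·
    · · · · # # ·
    · · · · · # ·
    · · · · · · ·
    · · · · · · ·
    · · · · · · ·
    · · · · · · ·
T2:
  2·area = 88
  edge (8, 14)→(3, 1): d=(-5,-13) top-left  bias=+0
  edge (3, 1)→(14, 12): d=(11,11) right/bottom  bias=-1
  edge (14, 12)→(8, 14): d=(-6,2) right/bottom  bias=-1
    (1,0)@(3, 1): e=[0,0,88] → ·  [on edge]
    (2,1)@(5, 3): e=[16,0,72] → ·  [on edge]
    (2,2)@(5, 5): e=[6,22,60] → #
    (3,2)@(7, 5): e=[32,0,56] → ·  [on edge]
    (2,3)@(5, 7): e=[-4,44,48] → ·
    (3,3)@(7, 7): e=[22,22,44] → #
    (4,3)@(9, 7): e=[48,0,40] → ·  [on edge]
    (3,4)@(7, 9): e=[12,44,32] → #
    (4,4)@(9, 9): e=[38,22,28] → #
    (5,4)@(11, 9): e=[64,0,24] → ·  [on edge]
    (3,5)@(7, 11): e=[2,66,20] → #
    (5,5)@(11, 11): e=[54,22,12] → #
    (6,5)@(13, 11): e=[80,0,8] → ·  [on edge]
    (5,6)@(11, 13): e=[44,44,0] → ·  [on edge]
    (2,7)@(5, 15): e=[-44,132,0] → ·  [on edge]
  covered (8 px):
    · · · · · · ·
    · · · · · · ·
    · · # · · · ·
    · · · # · · ·
    · · · # # · ·
    · · · # # # ·
    · · · · # · ·
    · · · · · · ·

Answer: "outside"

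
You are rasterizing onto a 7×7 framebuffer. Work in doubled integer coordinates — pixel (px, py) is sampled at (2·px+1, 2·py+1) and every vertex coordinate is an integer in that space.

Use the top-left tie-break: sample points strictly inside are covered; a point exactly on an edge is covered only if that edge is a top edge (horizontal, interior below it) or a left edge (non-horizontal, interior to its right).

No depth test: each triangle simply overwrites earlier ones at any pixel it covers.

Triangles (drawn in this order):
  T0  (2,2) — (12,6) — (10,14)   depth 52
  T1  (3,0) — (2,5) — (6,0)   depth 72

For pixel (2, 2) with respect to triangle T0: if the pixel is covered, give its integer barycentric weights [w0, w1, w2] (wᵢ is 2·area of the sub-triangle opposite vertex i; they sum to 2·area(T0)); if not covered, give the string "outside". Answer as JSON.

T0:
  2·area = 88
  edge (2, 2)→(12, 6): d=(10,4) right/bottom  bias=-1
  edge (12, 6)→(10, 14): d=(-2,8) right/bottom  bias=-1
  edge (10, 14)→(2, 2): d=(-8,-12) top-left  bias=+0
    (1,1)@(3, 3): e=[6,78,4] → #
    (2,1)@(5, 3): e=[-2,62,28] → ·
    (1,2)@(3, 5): e=[26,74,-12] → ·
    (2,2)@(5, 5): e=[18,58,12] → #
    (3,2)@(7, 5): e=[10,42,36] → #
    (4,2)@(9, 5): e=[2,26,60] → #
    (5,2)@(11, 5): e=[-6,10,84] → ·
    (2,3)@(5, 7): e=[38,54,-4] → ·
    (3,3)@(7, 7): e=[30,38,20] → #
    (5,3)@(11, 7): e=[14,6,68] → #
    (6,3)@(13, 7): e=[6,-10,92] → ·
    (3,4)@(7, 9): e=[50,34,4] → #
  covered (11 px):
    · · · · · · ·
    · # · · · · ·
    · · # # # · ·
    · · · # # # ·
    · · · # # # ·
    · · · · # · ·
    · · · · · · ·
T1:
  2·area = 15  (B↔C swapped to make it positive)
  edge (3, 0)→(6, 0): d=(3,0) top-left  bias=+0
  edge (6, 0)→(2, 5): d=(-4,5) right/bottom  bias=-1
  edge (2, 5)→(3, 0): d=(1,-5) top-left  bias=+0
    (1,0)@(3, 1): e=[3,11,1] → #
    (2,0)@(5, 1): e=[3,1,11] → #
    (3,0)@(7, 1): e=[3,-9,21] → ·
    (1,1)@(3, 3): e=[9,3,3] → #
    (2,1)@(5, 3): e=[9,-7,13] → ·
    (1,2)@(3, 5): e=[15,-5,5] → ·
  covered (3 px):
    · # # · · · ·
    · # · · · · ·
    · · · · · · ·
    · · · · · · ·
    · · · · · · ·
    · · · · · · ·
    · · · · · · ·

Final: [58,12,18]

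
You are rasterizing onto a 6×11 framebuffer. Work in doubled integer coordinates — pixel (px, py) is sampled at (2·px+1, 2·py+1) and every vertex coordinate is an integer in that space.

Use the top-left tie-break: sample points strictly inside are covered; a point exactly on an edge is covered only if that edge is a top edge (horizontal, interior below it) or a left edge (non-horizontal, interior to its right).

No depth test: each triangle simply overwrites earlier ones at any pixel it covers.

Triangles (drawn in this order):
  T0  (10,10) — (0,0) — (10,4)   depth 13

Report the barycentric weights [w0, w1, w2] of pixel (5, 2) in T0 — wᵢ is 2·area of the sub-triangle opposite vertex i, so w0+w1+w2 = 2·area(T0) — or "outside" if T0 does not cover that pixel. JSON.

T0:
  2·area = 60
  edge (10, 10)→(0, 0): d=(-10,-10) top-left  bias=+0
  edge (0, 0)→(10, 4): d=(10,4) right/bottom  bias=-1
  edge (10, 4)→(10, 10): d=(0,6) right/bottom  bias=-1
    (0,0)@(1, 1): e=[0,6,54] → X  [on edge]
    (1,0)@(3, 1): e=[20,-2,42] → .
    (0,1)@(1, 3): e=[-20,26,54] → .
    (1,1)@(3, 3): e=[0,18,42] → X  [on edge]
    (2,1)@(5, 3): e=[20,10,30] → X
    (3,1)@(7, 3): e=[40,2,18] → X
    (4,1)@(9, 3): e=[60,-6,6] → .
    (1,2)@(3, 5): e=[-20,38,42] → .
    (2,2)@(5, 5): e=[0,30,30] → X  [on edge]
    (4,2)@(9, 5): e=[40,14,6] → X
    (5,2)@(11, 5): e=[60,6,-6] → .
    (2,3)@(5, 7): e=[-20,50,30] → .
    (3,3)@(7, 7): e=[0,42,18] → X  [on edge]
    (4,4)@(9, 9): e=[0,54,6] → X  [on edge]
    (5,5)@(11, 11): e=[0,66,-6] → .  [on edge]
  covered (10 px):
    X . . . . .
    . X X X . .
    . . X X X .
    . . . X X .
    . . . . X .
    . . . . . .
    . . . . . .
    . . . . . .
    . . . . . .
    . . . . . .
    . . . . . .

Answer: "outside"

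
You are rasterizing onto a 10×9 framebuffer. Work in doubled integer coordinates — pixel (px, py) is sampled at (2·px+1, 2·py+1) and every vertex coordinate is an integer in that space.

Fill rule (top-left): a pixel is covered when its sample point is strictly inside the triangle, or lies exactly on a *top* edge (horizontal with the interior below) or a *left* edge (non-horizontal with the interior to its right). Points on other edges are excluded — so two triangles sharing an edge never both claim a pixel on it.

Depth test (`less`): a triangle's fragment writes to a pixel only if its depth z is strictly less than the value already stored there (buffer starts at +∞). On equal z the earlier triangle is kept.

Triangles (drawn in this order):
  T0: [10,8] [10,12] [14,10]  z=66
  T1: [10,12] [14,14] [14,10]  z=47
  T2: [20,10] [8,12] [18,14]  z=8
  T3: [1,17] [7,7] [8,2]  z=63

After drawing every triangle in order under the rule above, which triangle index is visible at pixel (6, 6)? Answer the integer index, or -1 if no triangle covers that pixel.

T0:
  2·area = 16  (B↔C swapped to make it positive)
  edge (10, 8)→(14, 10): d=(4,2) right/bottom  bias=-1
  edge (14, 10)→(10, 12): d=(-4,2) right/bottom  bias=-1
  edge (10, 12)→(10, 8): d=(0,-4) top-left  bias=+0
    (5,4)@(11, 9): e=[2,10,4] → X
    (6,4)@(13, 9): e=[-2,6,12] → .
    (5,5)@(11, 11): e=[10,2,4] → X
    (6,5)@(13, 11): e=[6,-2,12] → .
    (5,6)@(11, 13): e=[18,-6,4] → .
  covered (2 px):
    . . . . . . . . . .
    . . . . . . . . . .
    . . . . . . . . . .
    . . . . . . . . . .
    . . . . . X . . . .
    . . . . . X . . . .
    . . . . . . . . . .
    . . . . . . . . . .
    . . . . . . . . . .
T1:
  2·area = 16  (B↔C swapped to make it positive)
  edge (10, 12)→(14, 10): d=(4,-2) top-left  bias=+0
  edge (14, 10)→(14, 14): d=(0,4) right/bottom  bias=-1
  edge (14, 14)→(10, 12): d=(-4,-2) top-left  bias=+0
    (6,5)@(13, 11): e=[2,4,10] → X
    (7,5)@(15, 11): e=[6,-4,14] → .
    (6,6)@(13, 13): e=[10,4,2] → X
    (7,6)@(15, 13): e=[14,-4,6] → .
    (6,7)@(13, 15): e=[18,4,-6] → .
  covered (2 px):
    . . . . . . . . . .
    . . . . . . . . . .
    . . . . . . . . . .
    . . . . . . . . . .
    . . . . . . . . . .
    . . . . . . X . . .
    . . . . . . X . . .
    . . . . . . . . . .
    . . . . . . . . . .
T2:
  2·area = 44  (B↔C swapped to make it positive)
  edge (20, 10)→(18, 14): d=(-2,4) right/bottom  bias=-1
  edge (18, 14)→(8, 12): d=(-10,-2) top-left  bias=+0
  edge (8, 12)→(20, 10): d=(12,-2) top-left  bias=+0
    (1,5)@(3, 11): e=[66,0,-22] → .  [on edge]
    (7,5)@(15, 11): e=[18,24,2] → X
    (8,5)@(17, 11): e=[10,28,6] → X
    (9,5)@(19, 11): e=[2,32,10] → X
    (6,6)@(13, 13): e=[22,0,22] → X  [on edge]
    (9,6)@(19, 13): e=[-2,12,34] → .
    (6,7)@(13, 15): e=[18,-20,46] → .
    (7,7)@(15, 15): e=[10,-16,50] → .
    (8,7)@(17, 15): e=[2,-12,54] → .
  covered (6 px):
    . . . . . . . . . .
    . . . . . . . . . .
    . . . . . . . . . .
    . . . . . . . . . .
    . . . . . . . . . .
    . . . . . . . X X X
    . . . . . . X X X .
    . . . . . . . . . .
    . . . . . . . . . .
T3:
  2·area = 20  (B↔C swapped to make it positive)
  edge (1, 17)→(8, 2): d=(7,-15) top-left  bias=+0
  edge (8, 2)→(7, 7): d=(-1,5) right/bottom  bias=-1
  edge (7, 7)→(1, 17): d=(-6,10) right/bottom  bias=-1
    (3,2)@(7, 5): e=[6,2,12] → X
    (4,2)@(9, 5): e=[36,-8,-8] → .
    (3,3)@(7, 7): e=[20,0,0] → .  [on edge]
    (2,4)@(5, 9): e=[4,8,8] → X
    (3,4)@(7, 9): e=[34,-2,-12] → .
    (2,5)@(5, 11): e=[18,6,-4] → .
    (1,6)@(3, 13): e=[2,14,4] → X
    (2,6)@(5, 13): e=[32,4,-16] → .
    (1,7)@(3, 15): e=[16,12,-8] → .
    (0,8)@(1, 17): e=[0,20,0] → .  [on edge]
    (2,8)@(5, 17): e=[60,0,-40] → .  [on edge]
  covered (3 px):
    . . . . . . . . . .
    . . . . . . . . . .
    . . . X . . . . . .
    . . . . . . . . . .
    . . X . . . . . . .
    . . . . . . . . . .
    . X . . . . . . . .
    . . . . . . . . . .
    . . . . . . . . . .

Z-buffer (winner per pixel, '.' = empty):
  . . . . . . . . . .
  . . . . . . . . . .
  . . . 3 . . . . . .
  . . . . . . . . . .
  . . 3 . . 0 . . . .
  . . . . . 0 1 2 2 2
  . 3 . . . . 2 2 2 .
  . . . . . . . . . .
  . . . . . . . . . .

Final: 2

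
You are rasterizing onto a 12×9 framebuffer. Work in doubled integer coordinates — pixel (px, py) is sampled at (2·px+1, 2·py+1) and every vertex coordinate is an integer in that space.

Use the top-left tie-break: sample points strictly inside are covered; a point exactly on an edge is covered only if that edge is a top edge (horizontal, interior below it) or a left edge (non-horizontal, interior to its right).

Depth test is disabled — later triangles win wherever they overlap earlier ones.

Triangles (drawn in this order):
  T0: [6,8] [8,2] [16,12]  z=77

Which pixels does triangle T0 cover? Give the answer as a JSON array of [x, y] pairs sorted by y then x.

T0:
  2·area = 68
  edge (6, 8)→(8, 2): d=(2,-6) top-left  bias=+0
  edge (8, 2)→(16, 12): d=(8,10) right/bottom  bias=-1
  edge (16, 12)→(6, 8): d=(-10,-4) top-left  bias=+0
    (3,2)@(7, 5): e=[0,34,34] → X  [on edge]
    (4,2)@(9, 5): e=[12,14,42] → X
    (5,2)@(11, 5): e=[24,-6,50] → .
    (3,3)@(7, 7): e=[4,50,14] → X
    (5,3)@(11, 7): e=[28,10,30] → X
    (6,3)@(13, 7): e=[40,-10,38] → .
    (3,4)@(7, 9): e=[8,66,-6] → .
    (4,4)@(9, 9): e=[20,46,2] → X
    (6,4)@(13, 9): e=[44,6,18] → X
    (7,4)@(15, 9): e=[56,-14,26] → .
    (2,5)@(5, 11): e=[0,102,-34] → .  [on edge]
    (4,5)@(9, 11): e=[24,62,-18] → .
    (1,8)@(3, 17): e=[0,170,-102] → .  [on edge]
  covered (9 px):
    . . . . . . . . . . . .
    . . . . . . . . . . . .
    . . . X X . . . . . . .
    . . . X X X . . . . . .
    . . . . X X X . . . . .
    . . . . . . . X . . . .
    . . . . . . . . . . . .
    . . . . . . . . . . . .
    . . . . . . . . . . . .

Answer: [[3,2],[4,2],[3,3],[4,3],[5,3],[4,4],[5,4],[6,4],[7,5]]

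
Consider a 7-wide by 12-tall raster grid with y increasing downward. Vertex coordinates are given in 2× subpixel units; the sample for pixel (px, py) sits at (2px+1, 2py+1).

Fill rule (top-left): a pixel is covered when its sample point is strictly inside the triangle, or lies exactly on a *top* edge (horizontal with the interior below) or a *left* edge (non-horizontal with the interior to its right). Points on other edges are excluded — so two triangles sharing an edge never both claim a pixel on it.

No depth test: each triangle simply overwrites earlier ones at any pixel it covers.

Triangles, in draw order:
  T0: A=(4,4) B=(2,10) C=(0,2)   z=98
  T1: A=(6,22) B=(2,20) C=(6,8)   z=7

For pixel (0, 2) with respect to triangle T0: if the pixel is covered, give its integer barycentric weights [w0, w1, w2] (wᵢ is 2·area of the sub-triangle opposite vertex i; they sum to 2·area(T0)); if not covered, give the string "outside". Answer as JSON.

T0:
  2·area = 28
  edge (4, 4)→(2, 10): d=(-2,6) right/bottom  bias=-1
  edge (2, 10)→(0, 2): d=(-2,-8) top-left  bias=+0
  edge (0, 2)→(4, 4): d=(4,2) right/bottom  bias=-1
    (2,0)@(5, 1): e=[0,42,-14] → ·  [on edge]
    (0,1)@(1, 3): e=[20,6,2] → █
    (1,1)@(3, 3): e=[8,22,-2] → ·
    (0,2)@(1, 5): e=[16,2,10] → █
    (1,2)@(3, 5): e=[4,18,6] → █
    (2,2)@(5, 5): e=[-8,34,2] → ·
    (0,3)@(1, 7): e=[12,-2,18] → ·
    (1,3)@(3, 7): e=[0,14,14] → ·  [on edge]
    (0,6)@(1, 13): e=[0,-14,42] → ·  [on edge]
  covered (3 px):
    · · · · · · ·
    █ · · · · · ·
    █ █ · · · · ·
    · · · · · · ·
    · · · · · · ·
    · · · · · · ·
    · · · · · · ·
    · · · · · · ·
    · · · · · · ·
    · · · · · · ·
    · · · · · · ·
    · · · · · · ·
T1:
  2·area = 56
  edge (6, 22)→(2, 20): d=(-4,-2) top-left  bias=+0
  edge (2, 20)→(6, 8): d=(4,-12) top-left  bias=+0
  edge (6, 8)→(6, 22): d=(0,14) right/bottom  bias=-1
    (3,2)@(7, 5): e=[70,0,-14] → ·  [on edge]
    (2,5)@(5, 11): e=[42,0,14] → █  [on edge]
    (3,5)@(7, 11): e=[46,24,-14] → ·
    (2,6)@(5, 13): e=[34,8,14] → █
    (3,6)@(7, 13): e=[38,32,-14] → ·
    (2,7)@(5, 15): e=[26,16,14] → █
    (3,7)@(7, 15): e=[30,40,-14] → ·
    (1,8)@(3, 17): e=[14,0,42] → █  [on edge]
    (3,8)@(7, 17): e=[22,48,-14] → ·
    (1,9)@(3, 19): e=[6,8,42] → █
    (3,9)@(7, 19): e=[14,56,-14] → ·
    (1,10)@(3, 21): e=[-2,16,42] → ·
    (0,11)@(1, 23): e=[-14,0,70] → ·  [on edge]
  covered (8 px):
    · · · · · · ·
    · · · · · · ·
    · · · · · · ·
    · · · · · · ·
    · · · · · · ·
    · · █ · · · ·
    · · █ · · · ·
    · · █ · · · ·
    · █ █ · · · ·
    · █ █ · · · ·
    · · █ · · · ·
    · · · · · · ·

Final: [2,10,16]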